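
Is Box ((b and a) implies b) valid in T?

Tableau for the negation not Box ((b and a) implies b):
1. not Box ((b and a) implies b), 0
2. not ((b and a) implies b), 1
3. b and a, 1
4. not b, 1
5. b, 1
6. a, 1
Accessibility: 0R0, 0R1, 1R1
Branch closes: b and not b both at 1.
Every branch of the negation's tableau closes; the branch above is one of them.

Valid in T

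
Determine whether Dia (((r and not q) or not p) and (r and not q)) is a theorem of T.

Tableau for the negation not Dia (((r and not q) or not p) and (r and not q)):
1. not Dia (((r and not q) or not p) and (r and not q)), 0
2. not (((r and not q) or not p) and (r and not q)), 0   [neg-Dia-rule on 1 via 0R0]
3. not (r and not q), 0   [neg-and-rule on 2 (branches; this branch)]
4. q, 0   [neg-and-rule on 3 (branches; this branch)]
Accessibility: 0R0
The negation has an open branch (countermodel exists).

No, not valid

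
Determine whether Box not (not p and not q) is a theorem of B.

Invalid (countermodel exists)

Tableau for the negation not Box not (not p and not q):
1. not Box not (not p and not q), 0
2. not p and not q, 1   [neg-Box-rule on 1: fresh world 1, 0R1]
3. not p, 1   [and-rule on 2]
4. not q, 1   [and-rule on 2]
Accessibility: 0R0, 0R1, 1R0, 1R1
The negation has an open branch (countermodel exists).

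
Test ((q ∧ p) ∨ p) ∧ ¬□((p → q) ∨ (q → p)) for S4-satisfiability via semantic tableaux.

1. ((q ∧ p) ∨ p) ∧ ¬□((p → q) ∨ (q → p)), w0
2. (q ∧ p) ∨ p, w0
3. ¬□((p → q) ∨ (q → p)), w0
4. q ∧ p, w0
5. q, w0
6. p, w0
7. ¬((p → q) ∨ (q → p)), w1
8. ¬(p → q), w1
9. ¬(q → p), w1
10. p, w1
11. ¬q, w1
12. q, w1
13. ¬p, w1
Accessibility: w0Rw0, w0Rw1, w1Rw1
Branch closes: q and ¬q both at w1.
Every branch closes; the branch above is one of them.

Unsatisfiable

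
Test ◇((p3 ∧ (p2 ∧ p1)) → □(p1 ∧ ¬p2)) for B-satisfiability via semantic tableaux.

1. ◇((p3 ∧ (p2 ∧ p1)) → □(p1 ∧ ¬p2)), 0
2. (p3 ∧ (p2 ∧ p1)) → □(p1 ∧ ¬p2), 1
3. □(p1 ∧ ¬p2), 1
4. p1 ∧ ¬p2, 0
5. p1, 0
6. ¬p2, 0
7. p1 ∧ ¬p2, 1
8. p1, 1
9. ¬p2, 1
Accessibility: 0R0, 0R1, 1R0, 1R1

Satisfiable (open branch found)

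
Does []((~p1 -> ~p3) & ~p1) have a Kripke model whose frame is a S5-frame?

Satisfiable

1. []((~p1 -> ~p3) & ~p1), 0
2. (~p1 -> ~p3) & ~p1, 0
3. ~p1 -> ~p3, 0
4. ~p1, 0
5. ~p3, 0
Accessibility: 0R0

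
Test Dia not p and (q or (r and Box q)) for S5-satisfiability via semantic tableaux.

1. Dia not p and (q or (r and Box q)), w0
2. Dia not p, w0
3. q or (r and Box q), w0
4. r and Box q, w0
5. r, w0
6. Box q, w0
7. q, w0
8. not p, w1
9. q, w1
Accessibility: w0Rw0, w0Rw1, w1Rw0, w1Rw1

Satisfiable (open branch found)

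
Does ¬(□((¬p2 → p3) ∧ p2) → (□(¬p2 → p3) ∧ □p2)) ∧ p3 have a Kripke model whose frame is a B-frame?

No, unsatisfiable

1. ¬(□((¬p2 → p3) ∧ p2) → (□(¬p2 → p3) ∧ □p2)) ∧ p3, 0
2. ¬(□((¬p2 → p3) ∧ p2) → (□(¬p2 → p3) ∧ □p2)), 0   [∧-rule on 1]
3. p3, 0   [∧-rule on 1]
4. □((¬p2 → p3) ∧ p2), 0   [¬→-rule on 2]
5. ¬(□(¬p2 → p3) ∧ □p2), 0   [¬→-rule on 2]
6. (¬p2 → p3) ∧ p2, 0   [□-rule on 4 via 0R0]
7. ¬p2 → p3, 0   [∧-rule on 6]
8. p2, 0   [∧-rule on 6]
9. ¬□(¬p2 → p3), 0   [¬∧-rule on 5 (branches; this branch)]
10. ¬(¬p2 → p3), 1   [¬□-rule on 9: fresh world 1, 0R1]
11. ¬p2, 1   [¬→-rule on 10]
12. ¬p3, 1   [¬→-rule on 10]
13. (¬p2 → p3) ∧ p2, 1   [□-rule on 4 via 0R1]
14. ¬p2 → p3, 1   [∧-rule on 13]
15. p2, 1   [∧-rule on 13]
Accessibility: 0R0, 0R1, 1R0, 1R1
Branch closes: p2 and ¬p2 both at 1.
Every branch closes; the branch above is one of them.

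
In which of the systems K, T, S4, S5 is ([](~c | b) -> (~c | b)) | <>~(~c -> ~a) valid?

K-tableau for the negation ~(([](~c | b) -> (~c | b)) | <>~(~c -> ~a)):
1. ~(([](~c | b) -> (~c | b)) | <>~(~c -> ~a)), u
2. ~([](~c | b) -> (~c | b)), u
3. ~<>~(~c -> ~a), u
4. [](~c | b), u
5. ~(~c | b), u
6. c, u
7. ~b, u
Complete open branch: countermodel on a K-frame, so not valid in K.
T-tableau for the negation ~(([](~c | b) -> (~c | b)) | <>~(~c -> ~a)):
1. ~(([](~c | b) -> (~c | b)) | <>~(~c -> ~a)), u
2. ~([](~c | b) -> (~c | b)), u
3. ~<>~(~c -> ~a), u
4. [](~c | b), u
5. ~(~c | b), u
6. c, u
7. ~b, u
8. ~c -> ~a, u
9. ~c | b, u
10. ~a, u
11. b, u
Accessibility: uRu
Branch closes: b and ~b both at u.
Every branch closes (one shown): valid in T, hence also in S4, S5 (every theorem of T is a theorem of S4 and S5).

T, S4, S5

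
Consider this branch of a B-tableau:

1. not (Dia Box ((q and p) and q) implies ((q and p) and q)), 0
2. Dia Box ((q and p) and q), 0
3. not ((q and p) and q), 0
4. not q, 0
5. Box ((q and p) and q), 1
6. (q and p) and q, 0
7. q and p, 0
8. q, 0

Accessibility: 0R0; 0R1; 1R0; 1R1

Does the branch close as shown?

Closed

Both q and not q appear at 0.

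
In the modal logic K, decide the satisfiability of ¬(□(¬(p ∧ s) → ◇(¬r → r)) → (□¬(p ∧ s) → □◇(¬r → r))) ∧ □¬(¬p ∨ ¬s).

1. ¬(□(¬(p ∧ s) → ◇(¬r → r)) → (□¬(p ∧ s) → □◇(¬r → r))) ∧ □¬(¬p ∨ ¬s), w0
2. ¬(□(¬(p ∧ s) → ◇(¬r → r)) → (□¬(p ∧ s) → □◇(¬r → r))), w0
3. □¬(¬p ∨ ¬s), w0
4. □(¬(p ∧ s) → ◇(¬r → r)), w0
5. ¬(□¬(p ∧ s) → □◇(¬r → r)), w0
6. □¬(p ∧ s), w0
7. ¬□◇(¬r → r), w0
8. ¬◇(¬r → r), w1
9. ¬(¬p ∨ ¬s), w1
10. p, w1
11. s, w1
12. ¬(p ∧ s) → ◇(¬r → r), w1
13. ¬(p ∧ s), w1
14. p ∧ s, w1
15. ¬s, w1
Accessibility: w0Rw1
Branch closes: s and ¬s both at w1.
Every branch closes; the branch above is one of them.

Unsatisfiable (every branch closes)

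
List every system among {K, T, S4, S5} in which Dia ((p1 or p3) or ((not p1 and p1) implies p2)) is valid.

T-tableau for the negation not Dia ((p1 or p3) or ((not p1 and p1) implies p2)):
1. not Dia ((p1 or p3) or ((not p1 and p1) implies p2)), w0
2. not ((p1 or p3) or ((not p1 and p1) implies p2)), w0
3. not (p1 or p3), w0
4. not ((not p1 and p1) implies p2), w0
5. not p1, w0
6. not p3, w0
7. not p1 and p1, w0
8. not p2, w0
9. p1, w0
Accessibility: w0Rw0
Branch closes: p1 and not p1 both at w0.
Every branch closes (one shown): valid in T, hence also in S4, S5 (every theorem of T is a theorem of S4 and S5).
K-tableau for the negation not Dia ((p1 or p3) or ((not p1 and p1) implies p2)):
1. not Dia ((p1 or p3) or ((not p1 and p1) implies p2)), w0
Complete open branch: countermodel on a K-frame, so not valid in K.

T, S4, S5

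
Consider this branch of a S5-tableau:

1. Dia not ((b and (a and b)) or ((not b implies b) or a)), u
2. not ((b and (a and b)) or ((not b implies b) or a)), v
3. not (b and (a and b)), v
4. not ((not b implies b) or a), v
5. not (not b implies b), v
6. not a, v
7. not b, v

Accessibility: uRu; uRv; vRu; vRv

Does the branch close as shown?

Not closed

No world carries both an atom and its negation.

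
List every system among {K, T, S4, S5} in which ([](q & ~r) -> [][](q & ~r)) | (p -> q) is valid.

K-tableau for the negation ~(([](q & ~r) -> [][](q & ~r)) | (p -> q)):
1. ~(([](q & ~r) -> [][](q & ~r)) | (p -> q)), w0
2. ~([](q & ~r) -> [][](q & ~r)), w0
3. ~(p -> q), w0
4. [](q & ~r), w0
5. ~[][](q & ~r), w0
6. p, w0
7. ~q, w0
8. ~[](q & ~r), w1
9. q & ~r, w1
10. q, w1
11. ~r, w1
12. ~(q & ~r), w2
13. r, w2
Accessibility: w0Rw1, w1Rw2
Complete open branch: countermodel on a K-frame, so not valid in K.
T-tableau for the negation ~(([](q & ~r) -> [][](q & ~r)) | (p -> q)):
1. ~(([](q & ~r) -> [][](q & ~r)) | (p -> q)), w0
2. ~([](q & ~r) -> [][](q & ~r)), w0
3. ~(p -> q), w0
4. [](q & ~r), w0
5. ~[][](q & ~r), w0
6. p, w0
7. ~q, w0
8. q & ~r, w0
9. q, w0
10. ~r, w0
Accessibility: w0Rw0
Branch closes: q and ~q both at w0.
Every branch closes (one shown): valid in T, hence also in S4, S5 (every theorem of T is a theorem of S4 and S5).

T, S4, S5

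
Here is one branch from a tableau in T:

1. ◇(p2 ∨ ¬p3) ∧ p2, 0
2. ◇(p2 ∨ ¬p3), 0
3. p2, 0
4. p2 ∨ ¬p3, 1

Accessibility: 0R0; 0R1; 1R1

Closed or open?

No, open

No world carries both an atom and its negation.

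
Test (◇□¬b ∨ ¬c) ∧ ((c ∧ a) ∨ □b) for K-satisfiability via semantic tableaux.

1. (◇□¬b ∨ ¬c) ∧ ((c ∧ a) ∨ □b), u
2. ◇□¬b ∨ ¬c, u   [∧-rule on 1]
3. (c ∧ a) ∨ □b, u   [∧-rule on 1]
4. ¬c, u   [∨-rule on 2 (branches; this branch)]
5. □b, u   [∨-rule on 3 (branches; this branch)]

Satisfiable (open branch found)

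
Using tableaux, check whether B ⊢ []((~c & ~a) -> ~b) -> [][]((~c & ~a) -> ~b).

Invalid (countermodel exists)

Tableau for the negation ~([]((~c & ~a) -> ~b) -> [][]((~c & ~a) -> ~b)):
1. ~([]((~c & ~a) -> ~b) -> [][]((~c & ~a) -> ~b)), w0
2. []((~c & ~a) -> ~b), w0   [~->-rule on 1]
3. ~[][]((~c & ~a) -> ~b), w0   [~->-rule on 1]
4. (~c & ~a) -> ~b, w0   [[]-rule on 2 via w0Rw0]
5. ~b, w0   [->-rule on 4 (branches; this branch)]
6. ~[]((~c & ~a) -> ~b), w1   [~[]-rule on 3: fresh world w1, w0Rw1]
7. (~c & ~a) -> ~b, w1   [[]-rule on 2 via w0Rw1]
8. ~b, w1   [->-rule on 7 (branches; this branch)]
9. ~((~c & ~a) -> ~b), w2   [~[]-rule on 6: fresh world w2, w1Rw2]
10. ~c & ~a, w2   [~->-rule on 9]
11. b, w2   [~->-rule on 9]
12. ~c, w2   [&-rule on 10]
13. ~a, w2   [&-rule on 10]
Accessibility: w0Rw0, w0Rw1, w1Rw0, w1Rw1, w1Rw2, w2Rw1, w2Rw2
The negation has an open branch (countermodel exists).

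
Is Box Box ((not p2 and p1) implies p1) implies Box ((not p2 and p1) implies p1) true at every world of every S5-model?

Valid in S5

Tableau for the negation not (Box Box ((not p2 and p1) implies p1) implies Box ((not p2 and p1) implies p1)):
1. not (Box Box ((not p2 and p1) implies p1) implies Box ((not p2 and p1) implies p1)), u
2. Box Box ((not p2 and p1) implies p1), u   [neg-implies-rule on 1]
3. not Box ((not p2 and p1) implies p1), u   [neg-implies-rule on 1]
4. Box ((not p2 and p1) implies p1), u   [Box-rule on 2 via uRu]
5. (not p2 and p1) implies p1, u   [Box-rule on 4 via uRu]
6. not (not p2 and p1), u   [implies-rule on 5 (branches; this branch)]
7. not p1, u   [neg-and-rule on 6 (branches; this branch)]
8. not ((not p2 and p1) implies p1), v   [neg-Box-rule on 3: fresh world v, uRv]
9. not p2 and p1, v   [neg-implies-rule on 8]
10. not p1, v   [neg-implies-rule on 8]
11. not p2, v   [and-rule on 9]
12. p1, v   [and-rule on 9]
Accessibility: uRu, uRv, vRu, vRv
Branch closes: p1 and not p1 both at v.
All branches of the negation close; one closing branch shown above.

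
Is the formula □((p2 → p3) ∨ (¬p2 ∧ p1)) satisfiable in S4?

1. □((p2 → p3) ∨ (¬p2 ∧ p1)), w0
2. (p2 → p3) ∨ (¬p2 ∧ p1), w0
3. ¬p2 ∧ p1, w0
4. ¬p2, w0
5. p1, w0
Accessibility: w0Rw0

Satisfiable (open branch found)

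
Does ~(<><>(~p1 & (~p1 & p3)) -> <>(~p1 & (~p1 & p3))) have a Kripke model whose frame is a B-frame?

1. ~(<><>(~p1 & (~p1 & p3)) -> <>(~p1 & (~p1 & p3))), w0
2. <><>(~p1 & (~p1 & p3)), w0
3. ~<>(~p1 & (~p1 & p3)), w0
4. ~(~p1 & (~p1 & p3)), w0
5. ~(~p1 & p3), w0
6. ~p3, w0
7. <>(~p1 & (~p1 & p3)), w1
8. ~(~p1 & (~p1 & p3)), w1
9. ~(~p1 & p3), w1
10. ~p3, w1
11. ~p1 & (~p1 & p3), w2
12. ~p1, w2
13. ~p1 & p3, w2
14. p3, w2
Accessibility: w0Rw0, w0Rw1, w1Rw0, w1Rw1, w1Rw2, w2Rw1, w2Rw2

Satisfiable (open branch found)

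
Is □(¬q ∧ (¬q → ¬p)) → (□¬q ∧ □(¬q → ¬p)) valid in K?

Yes, valid

Tableau for the negation ¬(□(¬q ∧ (¬q → ¬p)) → (□¬q ∧ □(¬q → ¬p))):
1. ¬(□(¬q ∧ (¬q → ¬p)) → (□¬q ∧ □(¬q → ¬p))), w0
2. □(¬q ∧ (¬q → ¬p)), w0
3. ¬(□¬q ∧ □(¬q → ¬p)), w0
4. ¬□(¬q → ¬p), w0
5. ¬(¬q → ¬p), w1
6. ¬q, w1
7. p, w1
8. ¬q ∧ (¬q → ¬p), w1
9. ¬q → ¬p, w1
10. ¬p, w1
Accessibility: w0Rw1
Branch closes: p and ¬p both at w1.
All branches of the negation close; one closing branch shown above.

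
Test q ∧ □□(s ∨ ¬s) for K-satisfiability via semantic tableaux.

Satisfiable

1. q ∧ □□(s ∨ ¬s), 0
2. q, 0   [∧-rule on 1]
3. □□(s ∨ ¬s), 0   [∧-rule on 1]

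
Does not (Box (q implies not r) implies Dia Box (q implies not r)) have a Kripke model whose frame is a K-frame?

Satisfiable

1. not (Box (q implies not r) implies Dia Box (q implies not r)), u
2. Box (q implies not r), u
3. not Dia Box (q implies not r), u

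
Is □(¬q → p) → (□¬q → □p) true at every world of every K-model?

Valid

Tableau for the negation ¬(□(¬q → p) → (□¬q → □p)):
1. ¬(□(¬q → p) → (□¬q → □p)), w0
2. □(¬q → p), w0
3. ¬(□¬q → □p), w0
4. □¬q, w0
5. ¬□p, w0
6. ¬p, w1
7. ¬q → p, w1
8. ¬q, w1
9. p, w1
Accessibility: w0Rw1
Branch closes: p and ¬p both at w1.
Every branch of the negation's tableau closes; the branch above is one of them.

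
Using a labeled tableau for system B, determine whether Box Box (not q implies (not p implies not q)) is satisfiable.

Yes, satisfiable

1. Box Box (not q implies (not p implies not q)), w0
2. Box (not q implies (not p implies not q)), w0
3. not q implies (not p implies not q), w0
4. not p implies not q, w0
5. not q, w0
Accessibility: w0Rw0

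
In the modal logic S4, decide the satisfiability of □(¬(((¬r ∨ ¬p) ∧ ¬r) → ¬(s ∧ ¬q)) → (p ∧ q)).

1. □(¬(((¬r ∨ ¬p) ∧ ¬r) → ¬(s ∧ ¬q)) → (p ∧ q)), 0
2. ¬(((¬r ∨ ¬p) ∧ ¬r) → ¬(s ∧ ¬q)) → (p ∧ q), 0   [□-rule on 1 via 0R0]
3. p ∧ q, 0   [→-rule on 2 (branches; this branch)]
4. p, 0   [∧-rule on 3]
5. q, 0   [∧-rule on 3]
Accessibility: 0R0

Satisfiable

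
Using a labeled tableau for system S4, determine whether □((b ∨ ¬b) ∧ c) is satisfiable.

1. □((b ∨ ¬b) ∧ c), w0
2. (b ∨ ¬b) ∧ c, w0   [□-rule on 1 via w0Rw0]
3. b ∨ ¬b, w0   [∧-rule on 2]
4. c, w0   [∧-rule on 2]
5. ¬b, w0   [∨-rule on 3 (branches; this branch)]
Accessibility: w0Rw0

Satisfiable (open branch found)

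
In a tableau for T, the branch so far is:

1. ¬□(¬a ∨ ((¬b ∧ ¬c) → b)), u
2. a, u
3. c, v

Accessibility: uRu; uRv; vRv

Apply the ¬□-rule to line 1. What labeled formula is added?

a fresh world w with uRw, and ¬(¬a ∨ ((¬b ∧ ¬c) → b)) at w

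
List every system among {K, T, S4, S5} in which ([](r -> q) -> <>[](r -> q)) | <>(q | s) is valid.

T, S4, S5

K-tableau for the negation ~(([](r -> q) -> <>[](r -> q)) | <>(q | s)):
1. ~(([](r -> q) -> <>[](r -> q)) | <>(q | s)), u
2. ~([](r -> q) -> <>[](r -> q)), u   [~|-rule on 1]
3. ~<>(q | s), u   [~|-rule on 1]
4. [](r -> q), u   [~->-rule on 2]
5. ~<>[](r -> q), u   [~->-rule on 2]
Complete open branch: countermodel on a K-frame, so not valid in K.
T-tableau for the negation ~(([](r -> q) -> <>[](r -> q)) | <>(q | s)):
1. ~(([](r -> q) -> <>[](r -> q)) | <>(q | s)), u
2. ~([](r -> q) -> <>[](r -> q)), u   [~|-rule on 1]
3. ~<>(q | s), u   [~|-rule on 1]
4. [](r -> q), u   [~->-rule on 2]
5. ~<>[](r -> q), u   [~->-rule on 2]
6. ~(q | s), u   [~<>-rule on 3 via uRu]
7. ~q, u   [~|-rule on 6]
8. ~s, u   [~|-rule on 6]
9. r -> q, u   [[]-rule on 4 via uRu]
10. ~[](r -> q), u   [~<>-rule on 5 via uRu]
11. ~r, u   [->-rule on 9 (branches; this branch)]
12. ~(r -> q), v   [~[]-rule on 10: fresh world v, uRv]
13. r, v   [~->-rule on 12]
14. ~q, v   [~->-rule on 12]
15. ~(q | s), v   [~<>-rule on 3 via uRv]
16. ~s, v   [~|-rule on 15]
17. r -> q, v   [[]-rule on 4 via uRv]
18. ~[](r -> q), v   [~<>-rule on 5 via uRv]
19. q, v   [->-rule on 17 (branches; this branch)]
Accessibility: uRu, uRv, vRv
Branch closes: q and ~q both at v.
Every branch closes (one shown): valid in T, hence also in S4, S5 (every theorem of T is a theorem of S4 and S5).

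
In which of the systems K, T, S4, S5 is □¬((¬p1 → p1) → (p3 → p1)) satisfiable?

T-tableau for the formula:
1. □¬((¬p1 → p1) → (p3 → p1)), 0
2. ¬((¬p1 → p1) → (p3 → p1)), 0
3. ¬p1 → p1, 0
4. ¬(p3 → p1), 0
5. p3, 0
6. ¬p1, 0
7. p1, 0
Accessibility: 0R0
Branch closes: p1 and ¬p1 both at 0.
Every branch closes (one shown): unsatisfiable in T, hence also in S4, S5 (every S4/S5-frame is a T-frame).
K-tableau for the formula:
1. □¬((¬p1 → p1) → (p3 → p1)), 0
Complete open branch: satisfiable in K.

K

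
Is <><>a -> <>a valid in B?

Not valid

Tableau for the negation ~(<><>a -> <>a):
1. ~(<><>a -> <>a), w0
2. <><>a, w0   [~->-rule on 1]
3. ~<>a, w0   [~->-rule on 1]
4. ~a, w0   [~<>-rule on 3 via w0Rw0]
5. <>a, w1   [<>-rule on 2: fresh world w1, w0Rw1]
6. ~a, w1   [~<>-rule on 3 via w0Rw1]
7. a, w2   [<>-rule on 5: fresh world w2, w1Rw2]
Accessibility: w0Rw0, w0Rw1, w1Rw0, w1Rw1, w1Rw2, w2Rw1, w2Rw2
The negation has an open branch (countermodel exists).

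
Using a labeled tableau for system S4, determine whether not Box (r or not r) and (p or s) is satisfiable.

1. not Box (r or not r) and (p or s), 0
2. not Box (r or not r), 0
3. p or s, 0
4. s, 0
5. not (r or not r), 1
6. not r, 1
7. r, 1
Accessibility: 0R0, 0R1, 1R1
Branch closes: r and not r both at 1.
All branches of the tableau close; one closing branch shown above.

No, unsatisfiable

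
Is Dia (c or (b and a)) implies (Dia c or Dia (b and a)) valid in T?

Tableau for the negation not (Dia (c or (b and a)) implies (Dia c or Dia (b and a))):
1. not (Dia (c or (b and a)) implies (Dia c or Dia (b and a))), w0
2. Dia (c or (b and a)), w0   [neg-implies-rule on 1]
3. not (Dia c or Dia (b and a)), w0   [neg-implies-rule on 1]
4. not Dia c, w0   [neg-or-rule on 3]
5. not Dia (b and a), w0   [neg-or-rule on 3]
6. not c, w0   [neg-Dia-rule on 4 via w0Rw0]
7. not (b and a), w0   [neg-Dia-rule on 5 via w0Rw0]
8. not a, w0   [neg-and-rule on 7 (branches; this branch)]
9. c or (b and a), w1   [Dia-rule on 2: fresh world w1, w0Rw1]
10. not c, w1   [neg-Dia-rule on 4 via w0Rw1]
11. not (b and a), w1   [neg-Dia-rule on 5 via w0Rw1]
12. b and a, w1   [or-rule on 9 (branches; this branch)]
13. b, w1   [and-rule on 12]
14. a, w1   [and-rule on 12]
15. not a, w1   [neg-and-rule on 11 (branches; this branch)]
Accessibility: w0Rw0, w0Rw1, w1Rw1
Branch closes: a and not a both at w1.
All branches of the negation close; one closing branch shown above.

Valid in T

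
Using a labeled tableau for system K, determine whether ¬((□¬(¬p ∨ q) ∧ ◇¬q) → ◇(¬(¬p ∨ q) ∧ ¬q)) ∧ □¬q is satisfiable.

1. ¬((□¬(¬p ∨ q) ∧ ◇¬q) → ◇(¬(¬p ∨ q) ∧ ¬q)) ∧ □¬q, w0
2. ¬((□¬(¬p ∨ q) ∧ ◇¬q) → ◇(¬(¬p ∨ q) ∧ ¬q)), w0
3. □¬q, w0
4. □¬(¬p ∨ q) ∧ ◇¬q, w0
5. ¬◇(¬(¬p ∨ q) ∧ ¬q), w0
6. □¬(¬p ∨ q), w0
7. ◇¬q, w0
8. ¬q, w1
9. ¬(¬(¬p ∨ q) ∧ ¬q), w1
10. ¬(¬p ∨ q), w1
11. p, w1
12. ¬p ∨ q, w1
13. q, w1
Accessibility: w0Rw1
Branch closes: q and ¬q both at w1.
Every branch closes; the branch above is one of them.

Unsatisfiable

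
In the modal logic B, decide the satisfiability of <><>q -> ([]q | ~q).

Yes, satisfiable

1. <><>q -> ([]q | ~q), u
2. []q | ~q, u   [->-rule on 1 (branches; this branch)]
3. ~q, u   [|-rule on 2 (branches; this branch)]
Accessibility: uRu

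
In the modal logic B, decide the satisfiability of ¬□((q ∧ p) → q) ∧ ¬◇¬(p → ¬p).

Unsatisfiable (every branch closes)

1. ¬□((q ∧ p) → q) ∧ ¬◇¬(p → ¬p), u
2. ¬□((q ∧ p) → q), u
3. ¬◇¬(p → ¬p), u
4. p → ¬p, u
5. ¬p, u
6. ¬((q ∧ p) → q), v
7. q ∧ p, v
8. ¬q, v
9. q, v
10. p, v
Accessibility: uRu, uRv, vRu, vRv
Branch closes: q and ¬q both at v.
All branches of the tableau close; one closing branch shown above.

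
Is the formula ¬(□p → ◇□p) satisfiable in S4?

No, unsatisfiable

1. ¬(□p → ◇□p), w0
2. □p, w0
3. ¬◇□p, w0
4. p, w0
5. ¬□p, w0
6. ¬p, w1
7. p, w1
Accessibility: w0Rw0, w0Rw1, w1Rw1
Branch closes: p and ¬p both at w1.
All branches of the tableau close; one closing branch shown above.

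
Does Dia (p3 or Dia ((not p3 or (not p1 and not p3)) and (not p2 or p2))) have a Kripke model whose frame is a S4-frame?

Yes, satisfiable

1. Dia (p3 or Dia ((not p3 or (not p1 and not p3)) and (not p2 or p2))), 0
2. p3 or Dia ((not p3 or (not p1 and not p3)) and (not p2 or p2)), 1   [Dia-rule on 1: fresh world 1, 0R1]
3. Dia ((not p3 or (not p1 and not p3)) and (not p2 or p2)), 1   [or-rule on 2 (branches; this branch)]
4. (not p3 or (not p1 and not p3)) and (not p2 or p2), 2   [Dia-rule on 3: fresh world 2, 1R2]
5. not p3 or (not p1 and not p3), 2   [and-rule on 4]
6. not p2 or p2, 2   [and-rule on 4]
7. not p1 and not p3, 2   [or-rule on 5 (branches; this branch)]
8. not p1, 2   [and-rule on 7]
9. not p3, 2   [and-rule on 7]
10. p2, 2   [or-rule on 6 (branches; this branch)]
Accessibility: 0R0, 0R1, 0R2, 1R1, 1R2, 2R2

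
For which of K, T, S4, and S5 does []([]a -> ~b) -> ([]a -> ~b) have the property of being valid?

T, S4, S5

K-tableau for the negation ~([]([]a -> ~b) -> ([]a -> ~b)):
1. ~([]([]a -> ~b) -> ([]a -> ~b)), w0
2. []([]a -> ~b), w0   [~->-rule on 1]
3. ~([]a -> ~b), w0   [~->-rule on 1]
4. []a, w0   [~->-rule on 3]
5. b, w0   [~->-rule on 3]
Complete open branch: countermodel on a K-frame, so not valid in K.
T-tableau for the negation ~([]([]a -> ~b) -> ([]a -> ~b)):
1. ~([]([]a -> ~b) -> ([]a -> ~b)), w0
2. []([]a -> ~b), w0   [~->-rule on 1]
3. ~([]a -> ~b), w0   [~->-rule on 1]
4. []a, w0   [~->-rule on 3]
5. b, w0   [~->-rule on 3]
6. []a -> ~b, w0   [[]-rule on 2 via w0Rw0]
7. a, w0   [[]-rule on 4 via w0Rw0]
8. ~[]a, w0   [->-rule on 6 (branches; this branch)]
9. ~a, w1   [~[]-rule on 8: fresh world w1, w0Rw1]
10. []a -> ~b, w1   [[]-rule on 2 via w0Rw1]
11. a, w1   [[]-rule on 4 via w0Rw1]
Accessibility: w0Rw0, w0Rw1, w1Rw1
Branch closes: a and ~a both at w1.
Every branch closes (one shown): valid in T, hence also in S4, S5 (every theorem of T is a theorem of S4 and S5).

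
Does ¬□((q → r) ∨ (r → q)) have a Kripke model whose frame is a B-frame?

1. ¬□((q → r) ∨ (r → q)), 0
2. ¬((q → r) ∨ (r → q)), 1   [¬□-rule on 1: fresh world 1, 0R1]
3. ¬(q → r), 1   [¬∨-rule on 2]
4. ¬(r → q), 1   [¬∨-rule on 2]
5. q, 1   [¬→-rule on 3]
6. ¬r, 1   [¬→-rule on 3]
7. r, 1   [¬→-rule on 4]
8. ¬q, 1   [¬→-rule on 4]
Accessibility: 0R0, 0R1, 1R0, 1R1
Branch closes: r and ¬r both at 1.
Every branch closes; the branch above is one of them.

Unsatisfiable (every branch closes)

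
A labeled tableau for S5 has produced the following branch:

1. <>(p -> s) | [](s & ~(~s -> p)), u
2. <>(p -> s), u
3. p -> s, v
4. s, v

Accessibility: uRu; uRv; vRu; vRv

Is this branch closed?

No atom appears with both signs at the same world.

Open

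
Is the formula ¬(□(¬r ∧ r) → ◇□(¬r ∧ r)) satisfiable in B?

1. ¬(□(¬r ∧ r) → ◇□(¬r ∧ r)), 0
2. □(¬r ∧ r), 0
3. ¬◇□(¬r ∧ r), 0
4. ¬r ∧ r, 0
5. ¬r, 0
6. r, 0
Accessibility: 0R0
Branch closes: r and ¬r both at 0.
(One branch shown.) All branches close.

No, unsatisfiable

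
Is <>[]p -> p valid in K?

Tableau for the negation ~(<>[]p -> p):
1. ~(<>[]p -> p), u
2. <>[]p, u
3. ~p, u
4. []p, v
Accessibility: uRv
The negation has an open branch (countermodel exists).

Not valid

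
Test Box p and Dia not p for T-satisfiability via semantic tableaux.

1. Box p and Dia not p, u
2. Box p, u
3. Dia not p, u
4. p, u
5. not p, v
6. p, v
Accessibility: uRu, uRv, vRv
Branch closes: p and not p both at v.
(One branch shown.) All branches close.

Unsatisfiable (every branch closes)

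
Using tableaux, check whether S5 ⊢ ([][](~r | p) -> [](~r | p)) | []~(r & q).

Valid in S5

Tableau for the negation ~(([][](~r | p) -> [](~r | p)) | []~(r & q)):
1. ~(([][](~r | p) -> [](~r | p)) | []~(r & q)), w0
2. ~([][](~r | p) -> [](~r | p)), w0
3. ~[]~(r & q), w0
4. [][](~r | p), w0
5. ~[](~r | p), w0
6. [](~r | p), w0
7. ~r | p, w0
8. p, w0
9. r & q, w1
10. r, w1
11. q, w1
12. [](~r | p), w1
13. ~r | p, w1
14. p, w1
15. ~(~r | p), w2
16. r, w2
17. ~p, w2
18. [](~r | p), w2
19. ~r | p, w2
20. p, w2
Accessibility: w0Rw0, w0Rw1, w0Rw2, w1Rw0, w1Rw1, w1Rw2, w2Rw0, w2Rw1, w2Rw2
Branch closes: p and ~p both at w2.
All branches of the negation close; one closing branch shown above.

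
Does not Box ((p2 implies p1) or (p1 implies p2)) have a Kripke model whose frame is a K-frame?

1. not Box ((p2 implies p1) or (p1 implies p2)), w0
2. not ((p2 implies p1) or (p1 implies p2)), w1   [neg-Box-rule on 1: fresh world w1, w0Rw1]
3. not (p2 implies p1), w1   [neg-or-rule on 2]
4. not (p1 implies p2), w1   [neg-or-rule on 2]
5. p2, w1   [neg-implies-rule on 3]
6. not p1, w1   [neg-implies-rule on 3]
7. p1, w1   [neg-implies-rule on 4]
8. not p2, w1   [neg-implies-rule on 4]
Accessibility: w0Rw1
Branch closes: p1 and not p1 both at w1.
All branches of the tableau close; one closing branch shown above.

No, unsatisfiable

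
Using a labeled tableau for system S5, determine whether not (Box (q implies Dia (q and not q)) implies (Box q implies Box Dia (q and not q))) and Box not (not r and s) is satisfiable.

1. not (Box (q implies Dia (q and not q)) implies (Box q implies Box Dia (q and not q))) and Box not (not r and s), 0
2. not (Box (q implies Dia (q and not q)) implies (Box q implies Box Dia (q and not q))), 0
3. Box not (not r and s), 0
4. Box (q implies Dia (q and not q)), 0
5. not (Box q implies Box Dia (q and not q)), 0
6. Box q, 0
7. not Box Dia (q and not q), 0
8. not (not r and s), 0
9. q implies Dia (q and not q), 0
10. q, 0
11. not s, 0
12. Dia (q and not q), 0
13. not Dia (q and not q), 1
14. not (not r and s), 1
15. q implies Dia (q and not q), 1
16. q, 1
17. not (q and not q), 0
18. not (q and not q), 1
19. not s, 1
20. Dia (q and not q), 1
21. q and not q, 2
22. q, 2
23. not q, 2
Accessibility: 0R0, 0R1, 0R2, 1R0, 1R1, 1R2, 2R0, 2R1, 2R2
Branch closes: q and not q both at 2.
(One branch shown.) All branches close.

Unsatisfiable (every branch closes)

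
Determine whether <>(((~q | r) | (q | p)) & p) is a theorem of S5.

No, not valid

Tableau for the negation ~<>(((~q | r) | (q | p)) & p):
1. ~<>(((~q | r) | (q | p)) & p), w0
2. ~(((~q | r) | (q | p)) & p), w0
3. ~p, w0
Accessibility: w0Rw0
The negation has an open branch (countermodel exists).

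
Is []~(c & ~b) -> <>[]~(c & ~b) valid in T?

Valid in T

Tableau for the negation ~([]~(c & ~b) -> <>[]~(c & ~b)):
1. ~([]~(c & ~b) -> <>[]~(c & ~b)), w0
2. []~(c & ~b), w0
3. ~<>[]~(c & ~b), w0
4. ~(c & ~b), w0
5. ~[]~(c & ~b), w0
6. b, w0
7. c & ~b, w1
8. c, w1
9. ~b, w1
10. ~(c & ~b), w1
11. ~[]~(c & ~b), w1
12. b, w1
Accessibility: w0Rw0, w0Rw1, w1Rw1
Branch closes: b and ~b both at w1.
All branches of the negation close; one closing branch shown above.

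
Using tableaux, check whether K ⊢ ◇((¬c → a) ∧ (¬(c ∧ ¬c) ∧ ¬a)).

Tableau for the negation ¬◇((¬c → a) ∧ (¬(c ∧ ¬c) ∧ ¬a)):
1. ¬◇((¬c → a) ∧ (¬(c ∧ ¬c) ∧ ¬a)), w0
The negation has an open branch (countermodel exists).

Invalid (countermodel exists)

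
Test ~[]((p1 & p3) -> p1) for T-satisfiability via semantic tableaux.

No, unsatisfiable

1. ~[]((p1 & p3) -> p1), u
2. ~((p1 & p3) -> p1), v
3. p1 & p3, v
4. ~p1, v
5. p1, v
6. p3, v
Accessibility: uRu, uRv, vRv
Branch closes: p1 and ~p1 both at v.
All branches of the tableau close; one closing branch shown above.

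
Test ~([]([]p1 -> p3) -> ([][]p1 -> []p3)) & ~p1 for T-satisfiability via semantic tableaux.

No, unsatisfiable

1. ~([]([]p1 -> p3) -> ([][]p1 -> []p3)) & ~p1, w0
2. ~([]([]p1 -> p3) -> ([][]p1 -> []p3)), w0
3. ~p1, w0
4. []([]p1 -> p3), w0
5. ~([][]p1 -> []p3), w0
6. [][]p1, w0
7. ~[]p3, w0
8. []p1 -> p3, w0
9. []p1, w0
10. p1, w0
Accessibility: w0Rw0
Branch closes: p1 and ~p1 both at w0.
All branches of the tableau close; one closing branch shown above.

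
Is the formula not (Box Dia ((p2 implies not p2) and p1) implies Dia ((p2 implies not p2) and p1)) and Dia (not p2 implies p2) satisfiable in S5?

1. not (Box Dia ((p2 implies not p2) and p1) implies Dia ((p2 implies not p2) and p1)) and Dia (not p2 implies p2), 0
2. not (Box Dia ((p2 implies not p2) and p1) implies Dia ((p2 implies not p2) and p1)), 0   [and-rule on 1]
3. Dia (not p2 implies p2), 0   [and-rule on 1]
4. Box Dia ((p2 implies not p2) and p1), 0   [neg-implies-rule on 2]
5. not Dia ((p2 implies not p2) and p1), 0   [neg-implies-rule on 2]
6. Dia ((p2 implies not p2) and p1), 0   [Box-rule on 4 via 0R0]
7. not ((p2 implies not p2) and p1), 0   [neg-Dia-rule on 5 via 0R0]
8. not (p2 implies not p2), 0   [neg-and-rule on 7 (branches; this branch)]
9. p2, 0   [neg-implies-rule on 8]
10. not p2 implies p2, 1   [Dia-rule on 3: fresh world 1, 0R1]
11. Dia ((p2 implies not p2) and p1), 1   [Box-rule on 4 via 0R1]
12. not ((p2 implies not p2) and p1), 1   [neg-Dia-rule on 5 via 0R1]
13. p2, 1   [implies-rule on 10 (branches; this branch)]
14. not (p2 implies not p2), 1   [neg-and-rule on 12 (branches; this branch)]
15. (p2 implies not p2) and p1, 2   [Dia-rule on 6: fresh world 2, 0R2]
16. p2 implies not p2, 2   [and-rule on 15]
17. p1, 2   [and-rule on 15]
18. Dia ((p2 implies not p2) and p1), 2   [Box-rule on 4 via 0R2]
19. not ((p2 implies not p2) and p1), 2   [neg-Dia-rule on 5 via 0R2]
20. not p2, 2   [implies-rule on 16 (branches; this branch)]
21. not (p2 implies not p2), 2   [neg-and-rule on 19 (branches; this branch)]
22. p2, 2   [neg-implies-rule on 21]
Accessibility: 0R0, 0R1, 0R2, 1R0, 1R1, 1R2, 2R0, 2R1, 2R2
Branch closes: p2 and not p2 both at 2.
(One branch shown.) All branches close.

No, unsatisfiable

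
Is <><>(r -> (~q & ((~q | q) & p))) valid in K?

Tableau for the negation ~<><>(r -> (~q & ((~q | q) & p))):
1. ~<><>(r -> (~q & ((~q | q) & p))), 0
The negation has an open branch (countermodel exists).

Invalid (countermodel exists)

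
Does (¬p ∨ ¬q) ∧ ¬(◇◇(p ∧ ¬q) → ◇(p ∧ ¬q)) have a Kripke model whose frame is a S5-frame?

1. (¬p ∨ ¬q) ∧ ¬(◇◇(p ∧ ¬q) → ◇(p ∧ ¬q)), u
2. ¬p ∨ ¬q, u   [∧-rule on 1]
3. ¬(◇◇(p ∧ ¬q) → ◇(p ∧ ¬q)), u   [∧-rule on 1]
4. ◇◇(p ∧ ¬q), u   [¬→-rule on 3]
5. ¬◇(p ∧ ¬q), u   [¬→-rule on 3]
6. ¬(p ∧ ¬q), u   [¬◇-rule on 5 via uRu]
7. ¬q, u   [∨-rule on 2 (branches; this branch)]
8. ¬p, u   [¬∧-rule on 6 (branches; this branch)]
9. ◇(p ∧ ¬q), v   [◇-rule on 4: fresh world v, uRv]
10. ¬(p ∧ ¬q), v   [¬◇-rule on 5 via uRv]
11. q, v   [¬∧-rule on 10 (branches; this branch)]
12. p ∧ ¬q, w   [◇-rule on 9: fresh world w, vRw]
13. p, w   [∧-rule on 12]
14. ¬q, w   [∧-rule on 12]
15. ¬(p ∧ ¬q), w   [¬◇-rule on 5 via uRw]
16. q, w   [¬∧-rule on 15 (branches; this branch)]
Accessibility: uRu, uRv, uRw, vRu, vRv, vRw, wRu, wRv, wRw
Branch closes: q and ¬q both at w.
All branches of the tableau close; one closing branch shown above.

Unsatisfiable (every branch closes)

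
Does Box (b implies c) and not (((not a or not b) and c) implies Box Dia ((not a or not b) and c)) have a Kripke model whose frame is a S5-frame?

1. Box (b implies c) and not (((not a or not b) and c) implies Box Dia ((not a or not b) and c)), 0
2. Box (b implies c), 0   [and-rule on 1]
3. not (((not a or not b) and c) implies Box Dia ((not a or not b) and c)), 0   [and-rule on 1]
4. (not a or not b) and c, 0   [neg-implies-rule on 3]
5. not Box Dia ((not a or not b) and c), 0   [neg-implies-rule on 3]
6. not a or not b, 0   [and-rule on 4]
7. c, 0   [and-rule on 4]
8. b implies c, 0   [Box-rule on 2 via 0R0]
9. not b, 0   [or-rule on 6 (branches; this branch)]
10. not Dia ((not a or not b) and c), 1   [neg-Box-rule on 5: fresh world 1, 0R1]
11. b implies c, 1   [Box-rule on 2 via 0R1]
12. not ((not a or not b) and c), 0   [neg-Dia-rule on 10 via 1R0]
13. not ((not a or not b) and c), 1   [neg-Dia-rule on 10 via 1R1]
14. c, 1   [implies-rule on 11 (branches; this branch)]
15. not (not a or not b), 0   [neg-and-rule on 12 (branches; this branch)]
16. a, 0   [neg-or-rule on 15]
17. b, 0   [neg-or-rule on 15]
Accessibility: 0R0, 0R1, 1R0, 1R1
Branch closes: b and not b both at 0.
(One branch shown.) All branches close.

Unsatisfiable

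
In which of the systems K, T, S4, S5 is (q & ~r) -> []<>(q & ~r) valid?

S5-tableau for the negation ~((q & ~r) -> []<>(q & ~r)):
1. ~((q & ~r) -> []<>(q & ~r)), 0
2. q & ~r, 0
3. ~[]<>(q & ~r), 0
4. q, 0
5. ~r, 0
6. ~<>(q & ~r), 1
7. ~(q & ~r), 0
8. ~(q & ~r), 1
9. r, 0
Accessibility: 0R0, 0R1, 1R0, 1R1
Branch closes: r and ~r both at 0.
Every branch closes (one shown): valid in S5.
S4-tableau for the negation ~((q & ~r) -> []<>(q & ~r)):
1. ~((q & ~r) -> []<>(q & ~r)), 0
2. q & ~r, 0
3. ~[]<>(q & ~r), 0
4. q, 0
5. ~r, 0
6. ~<>(q & ~r), 1
7. ~(q & ~r), 1
8. r, 1
Accessibility: 0R0, 0R1, 1R1
Complete open branch: countermodel on an S4-frame, so not valid in S4, nor in K, T (the same frame is also a K-frame and a T-frame).

S5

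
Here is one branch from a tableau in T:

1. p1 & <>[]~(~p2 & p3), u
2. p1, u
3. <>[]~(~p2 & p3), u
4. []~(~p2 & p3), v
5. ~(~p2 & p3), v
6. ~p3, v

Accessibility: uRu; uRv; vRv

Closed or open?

No world carries both an atom and its negation.

Not closed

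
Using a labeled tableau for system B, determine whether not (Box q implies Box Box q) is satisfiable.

Satisfiable

1. not (Box q implies Box Box q), 0
2. Box q, 0
3. not Box Box q, 0
4. q, 0
5. not Box q, 1
6. q, 1
7. not q, 2
Accessibility: 0R0, 0R1, 1R0, 1R1, 1R2, 2R1, 2R2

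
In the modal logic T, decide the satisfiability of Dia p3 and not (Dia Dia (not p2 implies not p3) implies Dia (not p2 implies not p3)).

Satisfiable

1. Dia p3 and not (Dia Dia (not p2 implies not p3) implies Dia (not p2 implies not p3)), u
2. Dia p3, u   [and-rule on 1]
3. not (Dia Dia (not p2 implies not p3) implies Dia (not p2 implies not p3)), u   [and-rule on 1]
4. Dia Dia (not p2 implies not p3), u   [neg-implies-rule on 3]
5. not Dia (not p2 implies not p3), u   [neg-implies-rule on 3]
6. not (not p2 implies not p3), u   [neg-Dia-rule on 5 via uRu]
7. not p2, u   [neg-implies-rule on 6]
8. p3, u   [neg-implies-rule on 6]
9. p3, v   [Dia-rule on 2: fresh world v, uRv]
10. not (not p2 implies not p3), v   [neg-Dia-rule on 5 via uRv]
11. not p2, v   [neg-implies-rule on 10]
12. Dia (not p2 implies not p3), w   [Dia-rule on 4: fresh world w, uRw]
13. not (not p2 implies not p3), w   [neg-Dia-rule on 5 via uRw]
14. not p2, w   [neg-implies-rule on 13]
15. p3, w   [neg-implies-rule on 13]
16. not p2 implies not p3, x   [Dia-rule on 12: fresh world x, wRx]
17. not p3, x   [implies-rule on 16 (branches; this branch)]
Accessibility: uRu, uRv, uRw, vRv, wRw, wRx, xRx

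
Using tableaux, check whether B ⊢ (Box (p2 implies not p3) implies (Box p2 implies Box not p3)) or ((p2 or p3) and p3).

Tableau for the negation not ((Box (p2 implies not p3) implies (Box p2 implies Box not p3)) or ((p2 or p3) and p3)):
1. not ((Box (p2 implies not p3) implies (Box p2 implies Box not p3)) or ((p2 or p3) and p3)), 0
2. not (Box (p2 implies not p3) implies (Box p2 implies Box not p3)), 0
3. not ((p2 or p3) and p3), 0
4. Box (p2 implies not p3), 0
5. not (Box p2 implies Box not p3), 0
6. Box p2, 0
7. not Box not p3, 0
8. p2 implies not p3, 0
9. p2, 0
10. not p3, 0
11. p3, 1
12. p2 implies not p3, 1
13. p2, 1
14. not p3, 1
Accessibility: 0R0, 0R1, 1R0, 1R1
Branch closes: p3 and not p3 both at 1.
All branches of the negation close; one closing branch shown above.

Valid in B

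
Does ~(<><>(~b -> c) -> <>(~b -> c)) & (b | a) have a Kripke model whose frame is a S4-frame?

1. ~(<><>(~b -> c) -> <>(~b -> c)) & (b | a), w0
2. ~(<><>(~b -> c) -> <>(~b -> c)), w0
3. b | a, w0
4. <><>(~b -> c), w0
5. ~<>(~b -> c), w0
6. ~(~b -> c), w0
7. ~b, w0
8. ~c, w0
9. a, w0
10. <>(~b -> c), w1
11. ~(~b -> c), w1
12. ~b, w1
13. ~c, w1
14. ~b -> c, w2
15. ~(~b -> c), w2
16. ~b, w2
17. ~c, w2
18. c, w2
Accessibility: w0Rw0, w0Rw1, w0Rw2, w1Rw1, w1Rw2, w2Rw2
Branch closes: c and ~c both at w2.
Every branch closes; the branch above is one of them.

No, unsatisfiable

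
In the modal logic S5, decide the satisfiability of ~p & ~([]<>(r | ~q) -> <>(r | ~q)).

Unsatisfiable (every branch closes)

1. ~p & ~([]<>(r | ~q) -> <>(r | ~q)), w0
2. ~p, w0
3. ~([]<>(r | ~q) -> <>(r | ~q)), w0
4. []<>(r | ~q), w0
5. ~<>(r | ~q), w0
6. <>(r | ~q), w0
7. ~(r | ~q), w0
8. ~r, w0
9. q, w0
10. r | ~q, w1
11. <>(r | ~q), w1
12. ~(r | ~q), w1
13. ~r, w1
14. q, w1
15. ~q, w1
Accessibility: w0Rw0, w0Rw1, w1Rw0, w1Rw1
Branch closes: q and ~q both at w1.
Every branch closes; the branch above is one of them.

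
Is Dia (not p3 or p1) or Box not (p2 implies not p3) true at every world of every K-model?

Tableau for the negation not (Dia (not p3 or p1) or Box not (p2 implies not p3)):
1. not (Dia (not p3 or p1) or Box not (p2 implies not p3)), w0
2. not Dia (not p3 or p1), w0
3. not Box not (p2 implies not p3), w0
4. p2 implies not p3, w1
5. not (not p3 or p1), w1
6. p3, w1
7. not p1, w1
8. not p2, w1
Accessibility: w0Rw1
The negation has an open branch (countermodel exists).

Invalid (countermodel exists)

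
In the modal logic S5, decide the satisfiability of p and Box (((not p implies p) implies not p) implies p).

Satisfiable

1. p and Box (((not p implies p) implies not p) implies p), 0
2. p, 0
3. Box (((not p implies p) implies not p) implies p), 0
4. ((not p implies p) implies not p) implies p, 0
Accessibility: 0R0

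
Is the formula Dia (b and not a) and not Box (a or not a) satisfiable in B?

Unsatisfiable

1. Dia (b and not a) and not Box (a or not a), u
2. Dia (b and not a), u
3. not Box (a or not a), u
4. b and not a, v
5. b, v
6. not a, v
7. not (a or not a), w
8. not a, w
9. a, w
Accessibility: uRu, uRv, uRw, vRu, vRv, wRu, wRw
Branch closes: a and not a both at w.
All branches of the tableau close; one closing branch shown above.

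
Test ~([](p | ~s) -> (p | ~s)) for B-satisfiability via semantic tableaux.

1. ~([](p | ~s) -> (p | ~s)), u
2. [](p | ~s), u
3. ~(p | ~s), u
4. ~p, u
5. s, u
6. p | ~s, u
7. ~s, u
Accessibility: uRu
Branch closes: s and ~s both at u.
Every branch closes; the branch above is one of them.

Unsatisfiable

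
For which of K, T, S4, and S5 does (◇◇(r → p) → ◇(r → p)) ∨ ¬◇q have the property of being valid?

S4, S5

S4-tableau for the negation ¬((◇◇(r → p) → ◇(r → p)) ∨ ¬◇q):
1. ¬((◇◇(r → p) → ◇(r → p)) ∨ ¬◇q), 0
2. ¬(◇◇(r → p) → ◇(r → p)), 0
3. ◇q, 0
4. ◇◇(r → p), 0
5. ¬◇(r → p), 0
6. ¬(r → p), 0
7. r, 0
8. ¬p, 0
9. q, 1
10. ¬(r → p), 1
11. r, 1
12. ¬p, 1
13. ◇(r → p), 2
14. ¬(r → p), 2
15. r, 2
16. ¬p, 2
17. r → p, 3
18. ¬(r → p), 3
19. r, 3
20. ¬p, 3
21. p, 3
Accessibility: 0R0, 0R1, 0R2, 0R3, 1R1, 2R2, 2R3, 3R3
Branch closes: p and ¬p both at 3.
Every branch closes (one shown): valid in S4, hence also in S5 (every theorem of S4 is a theorem of S5).
T-tableau for the negation ¬((◇◇(r → p) → ◇(r → p)) ∨ ¬◇q):
1. ¬((◇◇(r → p) → ◇(r → p)) ∨ ¬◇q), 0
2. ¬(◇◇(r → p) → ◇(r → p)), 0
3. ◇q, 0
4. ◇◇(r → p), 0
5. ¬◇(r → p), 0
6. ¬(r → p), 0
7. r, 0
8. ¬p, 0
9. q, 1
10. ¬(r → p), 1
11. r, 1
12. ¬p, 1
13. ◇(r → p), 2
14. ¬(r → p), 2
15. r, 2
16. ¬p, 2
17. r → p, 3
18. p, 3
Accessibility: 0R0, 0R1, 0R2, 1R1, 2R2, 2R3, 3R3
Complete open branch: countermodel on a T-frame, so not valid in T, nor in K (the same frame is also a K-frame).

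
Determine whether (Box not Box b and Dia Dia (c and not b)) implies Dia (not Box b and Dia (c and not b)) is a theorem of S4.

Valid in S4

Tableau for the negation not ((Box not Box b and Dia Dia (c and not b)) implies Dia (not Box b and Dia (c and not b))):
1. not ((Box not Box b and Dia Dia (c and not b)) implies Dia (not Box b and Dia (c and not b))), 0
2. Box not Box b and Dia Dia (c and not b), 0
3. not Dia (not Box b and Dia (c and not b)), 0
4. Box not Box b, 0
5. Dia Dia (c and not b), 0
6. not (not Box b and Dia (c and not b)), 0
7. not Box b, 0
8. not Dia (c and not b), 0
9. not (c and not b), 0
10. b, 0
11. Dia (c and not b), 1
12. not (not Box b and Dia (c and not b)), 1
13. not Box b, 1
14. not (c and not b), 1
15. not Dia (c and not b), 1
16. b, 1
17. not b, 2
18. not (not Box b and Dia (c and not b)), 2
19. not Box b, 2
20. not (c and not b), 2
21. not Dia (c and not b), 2
22. not c, 2
23. c and not b, 3
24. c, 3
25. not b, 3
26. not (not Box b and Dia (c and not b)), 3
27. not Box b, 3
28. not (c and not b), 3
29. not Dia (c and not b), 3
30. b, 3
Accessibility: 0R0, 0R1, 0R2, 0R3, 1R1, 1R3, 2R2, 3R3
Branch closes: b and not b both at 3.
All branches of the negation close; one closing branch shown above.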